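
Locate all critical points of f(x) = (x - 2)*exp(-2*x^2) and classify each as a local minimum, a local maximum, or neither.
f'(x) = (-4*x*(x - 2) + 1)*exp(-2*x^2)

Solve f'(x) = 0:
  f'(x) = (-4*x^2 + 8*x + 1)·exp(-2*x^2) and exp(-2*x^2) > 0 for every x, so f'(x) = 0 ⇔ -4*x^2 + 8*x + 1 = 0.
  4*x^2 - 8*x - 1 = 0 has no rational roots; quadratic formula: x = (8 ± √80)/8.
  ⇒ x = 1 - sqrt(5)/2 ≈ -0.1180, 1 + sqrt(5)/2 ≈ 2.1180

f''(x) = 4*(4*x^2*(x - 2) - 3*x + 2)*exp(-2*x^2)
Second-derivative test at each critical point:
  f''(-0.1180) = 8.6985 > 0 → local minimum
  f''(2.1180) = -0.0011 < 0 → local maximum

Critical points: x = 1 - sqrt(5)/2 ≈ -0.1180 (local minimum); x = 1 + sqrt(5)/2 ≈ 2.1180 (local maximum)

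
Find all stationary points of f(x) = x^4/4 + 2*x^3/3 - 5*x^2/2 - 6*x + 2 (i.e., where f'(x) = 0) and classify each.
f'(x) = x^3 + 2*x^2 - 5*x - 6

Solve f'(x) = 0:
  Factor: x^3 + 2*x^2 - 5*x - 6 = (x - 2)*(x + 1)*(x + 3) = 0.
  ⇒ x = -3, -1, 2

f''(x) = 3*x^2 + 4*x - 5
Second-derivative test at each critical point:
  f''(-3) = 10 > 0 → local minimum
  f''(-1) = -6 < 0 → local maximum
  f''(2) = 15 > 0 → local minimum

Critical points: x = -3 (local minimum); x = -1 (local maximum); x = 2 (local minimum)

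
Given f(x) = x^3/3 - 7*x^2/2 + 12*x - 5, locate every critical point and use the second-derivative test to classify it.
f'(x) = x^2 - 7*x + 12

Solve f'(x) = 0:
  Factor: x^2 - 7*x + 12 = (x - 4)*(x - 3) = 0.
  ⇒ x = 3, 4

f''(x) = 2*x - 7
Second-derivative test at each critical point:
  f''(3) = -1 < 0 → local maximum
  f''(4) = 1 > 0 → local minimum

Critical points: x = 3 (local maximum); x = 4 (local minimum)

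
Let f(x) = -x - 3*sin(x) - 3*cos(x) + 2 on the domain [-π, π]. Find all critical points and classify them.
f'(x) = -3*sqrt(2)*cos(x + pi/4) - 1

Solve f'(x) = 0 on [-π, π]:
  f'(x) = 0 ⇔ 3*sin(x) - 3*cos(x) = 1. Write the left side as R·cos(x + φ) with R = √((-3)² + (-3)²) = 3*sqrt(2), cos φ = -sqrt(2)/2, sin φ = -sqrt(2)/2; then cos(x + φ) = sqrt(2)/6. Solve for x and keep the solutions lying in [-π, π].
  ⇒ x = -pi + atan((1 - sqrt(17))/(-sqrt(17) - 1)) ≈ -2.5941, atan((1 + sqrt(17))/(-1 + sqrt(17))) ≈ 1.0233

f''(x) = 3*sqrt(2)*sin(x + pi/4)
Second-derivative test at each critical point:
  f''(-2.5941) = -4.1231 < 0 → local maximum
  f''(1.0233) = 4.1231 > 0 → local minimum

Critical points: x = -pi + atan((1 - sqrt(17))/(-sqrt(17) - 1)) ≈ -2.5941 (local maximum); x = atan((1 + sqrt(17))/(-1 + sqrt(17))) ≈ 1.0233 (local minimum)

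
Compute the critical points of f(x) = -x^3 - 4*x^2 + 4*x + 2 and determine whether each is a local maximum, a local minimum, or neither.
f'(x) = -3*x^2 - 8*x + 4

Solve f'(x) = 0:
  3*x^2 + 8*x - 4 = 0 has no rational roots; quadratic formula: x = (-8 ± √112)/6.
  ⇒ x = -2*sqrt(7)/3 - 4/3 ≈ -3.0972, -4/3 + 2*sqrt(7)/3 ≈ 0.4305

f''(x) = -6*x - 8
Second-derivative test at each critical point:
  f''(-3.0972) = 10.5830 > 0 → local minimum
  f''(0.4305) = -10.5830 < 0 → local maximum

Critical points: x = -2*sqrt(7)/3 - 4/3 ≈ -3.0972 (local minimum); x = -4/3 + 2*sqrt(7)/3 ≈ 0.4305 (local maximum)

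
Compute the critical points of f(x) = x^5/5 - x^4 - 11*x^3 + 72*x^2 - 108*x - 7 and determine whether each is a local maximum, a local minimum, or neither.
f'(x) = x^4 - 4*x^3 - 33*x^2 + 144*x - 108

Solve f'(x) = 0:
  Factor: x^4 - 4*x^3 - 33*x^2 + 144*x - 108 = (x - 6)*(x - 3)*(x - 1)*(x + 6) = 0.
  ⇒ x = -6, 1, 3, 6

f''(x) = 4*x^3 - 12*x^2 - 66*x + 144
Second-derivative test at each critical point:
  f''(-6) = -756 < 0 → local maximum
  f''(1) = 70 > 0 → local minimum
  f''(3) = -54 < 0 → local maximum
  f''(6) = 180 > 0 → local minimum

Critical points: x = -6 (local maximum); x = 1 (local minimum); x = 3 (local maximum); x = 6 (local minimum)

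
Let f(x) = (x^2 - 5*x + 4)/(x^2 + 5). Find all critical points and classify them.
f'(x) = (5*x^2 + 2*x - 25)/(x^4 + 10*x^2 + 25)

Solve f'(x) = 0:
  f'(x) = (5*x^2 + 2*x - 25)/(x^2 + 5)^2; the denominator is positive wherever f is defined, so f'(x) = 0 ⇔ 5*x^2 + 2*x - 25 = 0.
  5*x^2 + 2*x - 25 = 0 has no rational roots; quadratic formula: x = (-2 ± √504)/10.
  ⇒ x = -3*sqrt(14)/5 - 1/5 ≈ -2.4450, -1/5 + 3*sqrt(14)/5 ≈ 2.0450

f''(x) = 2*(-5*x^3 - 3*x^2 + 75*x + 5)/(x^6 + 15*x^4 + 75*x^2 + 125)
Second-derivative test at each critical point:
  f''(-2.4450) = -0.1863 < 0 → local maximum
  f''(2.0450) = 0.2663 > 0 → local minimum

Critical points: x = -3*sqrt(14)/5 - 1/5 ≈ -2.4450 (local maximum); x = -1/5 + 3*sqrt(14)/5 ≈ 2.0450 (local minimum)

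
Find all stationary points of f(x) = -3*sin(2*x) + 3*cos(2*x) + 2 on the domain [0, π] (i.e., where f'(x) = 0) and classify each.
f'(x) = -6*sqrt(2)*sin(2*x + pi/4)

Solve f'(x) = 0 on [0, π]:
  f'(x) = 0 ⇔ -3*cos(2*x) = 3*sin(2*x) ⇔ tan(2*x) = -1, i.e. 2*x = arctan(-1) + nπ; keep the solutions lying in [0, π].
  ⇒ x = 3*pi/8 ≈ 1.1781, 7*pi/8 ≈ 2.7489

f''(x) = -12*sqrt(2)*cos(2*x + pi/4)
Second-derivative test at each critical point:
  f''(1.1781) = 16.9706 > 0 → local minimum
  f''(2.7489) = -16.9706 < 0 → local maximum

Critical points: x = 3*pi/8 ≈ 1.1781 (local minimum); x = 7*pi/8 ≈ 2.7489 (local maximum)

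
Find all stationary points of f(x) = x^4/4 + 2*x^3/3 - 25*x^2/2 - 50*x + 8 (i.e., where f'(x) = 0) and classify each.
f'(x) = x^3 + 2*x^2 - 25*x - 50

Solve f'(x) = 0:
  Factor: x^3 + 2*x^2 - 25*x - 50 = (x - 5)*(x + 2)*(x + 5) = 0.
  ⇒ x = -5, -2, 5

f''(x) = 3*x^2 + 4*x - 25
Second-derivative test at each critical point:
  f''(-5) = 30 > 0 → local minimum
  f''(-2) = -21 < 0 → local maximum
  f''(5) = 70 > 0 → local minimum

Critical points: x = -5 (local minimum); x = -2 (local maximum); x = 5 (local minimum)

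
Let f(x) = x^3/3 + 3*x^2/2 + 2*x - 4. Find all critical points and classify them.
f'(x) = x^2 + 3*x + 2

Solve f'(x) = 0:
  Factor: x^2 + 3*x + 2 = (x + 1)*(x + 2) = 0.
  ⇒ x = -2, -1

f''(x) = 2*x + 3
Second-derivative test at each critical point:
  f''(-2) = -1 < 0 → local maximum
  f''(-1) = 1 > 0 → local minimum

Critical points: x = -2 (local maximum); x = -1 (local minimum)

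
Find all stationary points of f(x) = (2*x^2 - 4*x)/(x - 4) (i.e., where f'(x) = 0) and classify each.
f'(x) = 2*(x^2 - 8*x + 8)/(x^2 - 8*x + 16)

Solve f'(x) = 0:
  f'(x) = 2*(x^2 - 8*x + 8)/(x - 4)^2; the denominator is positive wherever f is defined, so f'(x) = 0 ⇔ 2*x^2 - 16*x + 16 = 0.
  Factor: 2*x^2 - 16*x + 16 = 2*(x^2 - 8*x + 8); x^2 - 8*x + 8 = 0 has no rational roots; quadratic formula: x = (8 ± √32)/2.
  ⇒ x = 4 - 2*sqrt(2) ≈ 1.1716, 2*sqrt(2) + 4 ≈ 6.8284

f''(x) = 32/(x^3 - 12*x^2 + 48*x - 64)
Second-derivative test at each critical point:
  f''(1.1716) = -1.4142 < 0 → local maximum
  f''(6.8284) = 1.4142 > 0 → local minimum

Critical points: x = 4 - 2*sqrt(2) ≈ 1.1716 (local maximum); x = 2*sqrt(2) + 4 ≈ 6.8284 (local minimum)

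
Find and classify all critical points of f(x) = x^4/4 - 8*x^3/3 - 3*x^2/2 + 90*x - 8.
f'(x) = x^3 - 8*x^2 - 3*x + 90

Solve f'(x) = 0:
  Factor: x^3 - 8*x^2 - 3*x + 90 = (x - 6)*(x - 5)*(x + 3) = 0.
  ⇒ x = -3, 5, 6

f''(x) = 3*x^2 - 16*x - 3
Second-derivative test at each critical point:
  f''(-3) = 72 > 0 → local minimum
  f''(5) = -8 < 0 → local maximum
  f''(6) = 9 > 0 → local minimum

Critical points: x = -3 (local minimum); x = 5 (local maximum); x = 6 (local minimum)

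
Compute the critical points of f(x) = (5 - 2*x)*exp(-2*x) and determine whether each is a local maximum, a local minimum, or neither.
f'(x) = 4*(x - 3)*exp(-2*x)

Solve f'(x) = 0:
  f'(x) = (4*x - 12)·exp(-2*x) and exp(-2*x) > 0 for every x, so f'(x) = 0 ⇔ 4*x - 12 = 0.
  Factor: 4*x - 12 = 4*(x - 3) = 0.
  ⇒ x = 3

f''(x) = 4*(7 - 2*x)*exp(-2*x)
Second-derivative test at each critical point:
  f''(3) = 0.0099 > 0 → local minimum

Critical points: x = 3 (local minimum)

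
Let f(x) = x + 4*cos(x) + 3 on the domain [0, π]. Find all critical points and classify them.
f'(x) = 1 - 4*sin(x)

Solve f'(x) = 0 on [0, π]:
  f'(x) = 0 ⇔ sin(x) = 1/4, i.e. x = arcsin(1/4) + 2nπ or x = π − arcsin(1/4) + 2nπ; keep the solutions lying in [0, π].
  ⇒ x = asin(1/4) ≈ 0.2527, pi - asin(1/4) ≈ 2.8889

f''(x) = -4*cos(x)
Second-derivative test at each critical point:
  f''(0.2527) = -3.8730 < 0 → local maximum
  f''(2.8889) = 3.8730 > 0 → local minimum

Critical points: x = asin(1/4) ≈ 0.2527 (local maximum); x = pi - asin(1/4) ≈ 2.8889 (local minimum)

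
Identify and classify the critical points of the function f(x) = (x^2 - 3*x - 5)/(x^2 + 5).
f'(x) = (3*x^2 + 20*x - 15)/(x^4 + 10*x^2 + 25)

Solve f'(x) = 0:
  f'(x) = (3*x^2 + 20*x - 15)/(x^2 + 5)^2; the denominator is positive wherever f is defined, so f'(x) = 0 ⇔ 3*x^2 + 20*x - 15 = 0.
  3*x^2 + 20*x - 15 = 0 has no rational roots; quadratic formula: x = (-20 ± √580)/6.
  ⇒ x = -sqrt(145)/3 - 10/3 ≈ -7.3472, -10/3 + sqrt(145)/3 ≈ 0.6805

f''(x) = 2*(-3*x^3 - 30*x^2 + 45*x + 50)/(x^6 + 15*x^4 + 75*x^2 + 125)
Second-derivative test at each critical point:
  f''(-7.3472) = -0.0069 < 0 → local maximum
  f''(0.6805) = 0.8069 > 0 → local minimum

Critical points: x = -sqrt(145)/3 - 10/3 ≈ -7.3472 (local maximum); x = -10/3 + sqrt(145)/3 ≈ 0.6805 (local minimum)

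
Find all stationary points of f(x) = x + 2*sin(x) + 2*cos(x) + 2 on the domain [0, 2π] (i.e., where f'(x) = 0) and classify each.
f'(x) = 2*sqrt(2)*cos(x + pi/4) + 1

Solve f'(x) = 0 on [0, 2π]:
  f'(x) = 0 ⇔ -2*sin(x) + 2*cos(x) = -1. Write the left side as R·cos(x + φ) with R = √(2² + 2²) = 2*sqrt(2), cos φ = sqrt(2)/2, sin φ = sqrt(2)/2; then cos(x + φ) = -sqrt(2)/4. Solve for x and keep the solutions lying in [0, 2π].
  ⇒ x = atan((1 + sqrt(7))/(-1 + sqrt(7))) ≈ 1.1468, atan((1 - sqrt(7))/(-sqrt(7) - 1)) + pi ≈ 3.5656

f''(x) = -2*sqrt(2)*sin(x + pi/4)
Second-derivative test at each critical point:
  f''(1.1468) = -2.6458 < 0 → local maximum
  f''(3.5656) = 2.6458 > 0 → local minimum

Critical points: x = atan((1 + sqrt(7))/(-1 + sqrt(7))) ≈ 1.1468 (local maximum); x = atan((1 - sqrt(7))/(-sqrt(7) - 1)) + pi ≈ 3.5656 (local minimum)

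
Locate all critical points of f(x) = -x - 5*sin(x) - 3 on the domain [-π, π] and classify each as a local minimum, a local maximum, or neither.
f'(x) = -5*cos(x) - 1

Solve f'(x) = 0 on [-π, π]:
  f'(x) = 0 ⇔ cos(x) = -1/5, i.e. x = ±arccos(-1/5) + 2nπ; keep the solutions lying in [-π, π].
  ⇒ x = -acos(-1/5) ≈ -1.7722, acos(-1/5) ≈ 1.7722

f''(x) = 5*sin(x)
Second-derivative test at each critical point:
  f''(-1.7722) = -4.8990 < 0 → local maximum
  f''(1.7722) = 4.8990 > 0 → local minimum

Critical points: x = -acos(-1/5) ≈ -1.7722 (local maximum); x = acos(-1/5) ≈ 1.7722 (local minimum)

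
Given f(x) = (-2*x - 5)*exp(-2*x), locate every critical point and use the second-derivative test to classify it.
f'(x) = 4*(x + 2)*exp(-2*x)

Solve f'(x) = 0:
  f'(x) = (4*x + 8)·exp(-2*x) and exp(-2*x) > 0 for every x, so f'(x) = 0 ⇔ 4*x + 8 = 0.
  Factor: 4*x + 8 = 4*(x + 2) = 0.
  ⇒ x = -2

f''(x) = 4*(-2*x - 3)*exp(-2*x)
Second-derivative test at each critical point:
  f''(-2) = 218.3926 > 0 → local minimum

Critical points: x = -2 (local minimum)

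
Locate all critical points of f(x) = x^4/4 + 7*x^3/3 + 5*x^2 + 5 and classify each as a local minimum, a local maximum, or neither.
f'(x) = x*(x^2 + 7*x + 10)

Solve f'(x) = 0:
  Factor: x^3 + 7*x^2 + 10*x = x*(x + 2)*(x + 5) = 0.
  ⇒ x = -5, -2, 0

f''(x) = 3*x^2 + 14*x + 10
Second-derivative test at each critical point:
  f''(-5) = 15 > 0 → local minimum
  f''(-2) = -6 < 0 → local maximum
  f''(0) = 10 > 0 → local minimum

Critical points: x = -5 (local minimum); x = -2 (local maximum); x = 0 (local minimum)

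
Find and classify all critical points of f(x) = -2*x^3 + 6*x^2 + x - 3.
f'(x) = -6*x^2 + 12*x + 1

Solve f'(x) = 0:
  6*x^2 - 12*x - 1 = 0 has no rational roots; quadratic formula: x = (12 ± √168)/12.
  ⇒ x = 1 - sqrt(42)/6 ≈ -0.0801, 1 + sqrt(42)/6 ≈ 2.0801

f''(x) = 12 - 12*x
Second-derivative test at each critical point:
  f''(-0.0801) = 12.9615 > 0 → local minimum
  f''(2.0801) = -12.9615 < 0 → local maximum

Critical points: x = 1 - sqrt(42)/6 ≈ -0.0801 (local minimum); x = 1 + sqrt(42)/6 ≈ 2.0801 (local maximum)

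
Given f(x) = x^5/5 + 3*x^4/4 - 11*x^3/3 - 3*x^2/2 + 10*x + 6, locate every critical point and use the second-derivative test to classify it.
f'(x) = x^4 + 3*x^3 - 11*x^2 - 3*x + 10

Solve f'(x) = 0:
  Factor: x^4 + 3*x^3 - 11*x^2 - 3*x + 10 = (x - 2)*(x - 1)*(x + 1)*(x + 5) = 0.
  ⇒ x = -5, -1, 1, 2

f''(x) = 4*x^3 + 9*x^2 - 22*x - 3
Second-derivative test at each critical point:
  f''(-5) = -168 < 0 → local maximum
  f''(-1) = 24 > 0 → local minimum
  f''(1) = -12 < 0 → local maximum
  f''(2) = 21 > 0 → local minimum

Critical points: x = -5 (local maximum); x = -1 (local minimum); x = 1 (local maximum); x = 2 (local minimum)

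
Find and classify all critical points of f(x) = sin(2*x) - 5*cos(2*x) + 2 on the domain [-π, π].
f'(x) = 10*sin(2*x) + 2*cos(2*x)

Solve f'(x) = 0 on [-π, π]:
  f'(x) = 0 ⇔ cos(2*x) = -5*sin(2*x) ⇔ tan(2*x) = -1/5, i.e. 2*x = arctan(-1/5) + nπ; keep the solutions lying in [-π, π].
  ⇒ x = -pi/2 - atan(1/5)/2 ≈ -1.6695, -atan(1/5)/2 ≈ -0.0987, -atan(1/5)/2 + pi/2 ≈ 1.4721, pi - atan(1/5)/2 ≈ 3.0429

f''(x) = -4*sin(2*x) + 20*cos(2*x)
Second-derivative test at each critical point:
  f''(-1.6695) = -20.3961 < 0 → local maximum
  f''(-0.0987) = 20.3961 > 0 → local minimum
  f''(1.4721) = -20.3961 < 0 → local maximum
  f''(3.0429) = 20.3961 > 0 → local minimum

Critical points: x = -pi/2 - atan(1/5)/2 ≈ -1.6695 (local maximum); x = -atan(1/5)/2 ≈ -0.0987 (local minimum); x = -atan(1/5)/2 + pi/2 ≈ 1.4721 (local maximum); x = pi - atan(1/5)/2 ≈ 3.0429 (local minimum)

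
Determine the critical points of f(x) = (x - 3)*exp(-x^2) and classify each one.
f'(x) = (-2*x*(x - 3) + 1)*exp(-x^2)

Solve f'(x) = 0:
  f'(x) = (-2*x^2 + 6*x + 1)·exp(-x^2) and exp(-x^2) > 0 for every x, so f'(x) = 0 ⇔ -2*x^2 + 6*x + 1 = 0.
  2*x^2 - 6*x - 1 = 0 has no rational roots; quadratic formula: x = (6 ± √44)/4.
  ⇒ x = 3/2 - sqrt(11)/2 ≈ -0.1583, 3/2 + sqrt(11)/2 ≈ 3.1583

f''(x) = 2*(2*x^2*(x - 3) - 3*x + 3)*exp(-x^2)
Second-derivative test at each critical point:
  f''(-0.1583) = 6.4691 > 0 → local minimum
  f''(3.1583) = -3.088e-04 < 0 → local maximum

Critical points: x = 3/2 - sqrt(11)/2 ≈ -0.1583 (local minimum); x = 3/2 + sqrt(11)/2 ≈ 3.1583 (local maximum)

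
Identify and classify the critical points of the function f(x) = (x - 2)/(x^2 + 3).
f'(x) = (x^2 - 2*x*(x - 2) + 3)/(x^2 + 3)^2

Solve f'(x) = 0:
  f'(x) = -(x^2 - 4*x - 3)/(x^2 + 3)^2; the denominator is positive wherever f is defined, so f'(x) = 0 ⇔ -x^2 + 4*x + 3 = 0.
  x^2 - 4*x - 3 = 0 has no rational roots; quadratic formula: x = (4 ± √28)/2.
  ⇒ x = 2 - sqrt(7) ≈ -0.6458, 2 + sqrt(7) ≈ 4.6458

f''(x) = 2*(4*x^2*(x - 2) + (2 - 3*x)*(x^2 + 3))/(x^2 + 3)^3
Second-derivative test at each critical point:
  f''(-0.6458) = 0.4532 > 0 → local minimum
  f''(4.6458) = -0.0088 < 0 → local maximum

Critical points: x = 2 - sqrt(7) ≈ -0.6458 (local minimum); x = 2 + sqrt(7) ≈ 4.6458 (local maximum)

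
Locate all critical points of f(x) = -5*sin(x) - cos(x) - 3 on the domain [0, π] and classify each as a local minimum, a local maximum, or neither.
f'(x) = sin(x) - 5*cos(x)

Solve f'(x) = 0 on [0, π]:
  f'(x) = 0 ⇔ -5*cos(x) = -sin(x) ⇔ tan(x) = 5, i.e. x = arctan(5) + nπ; keep the solutions lying in [0, π].
  ⇒ x = atan(5) ≈ 1.3734

f''(x) = 5*sin(x) + cos(x)
Second-derivative test at each critical point:
  f''(1.3734) = 5.0990 > 0 → local minimum

Critical points: x = atan(5) ≈ 1.3734 (local minimum)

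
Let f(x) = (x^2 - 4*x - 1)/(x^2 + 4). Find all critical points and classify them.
f'(x) = 2*(2*x^2 + 5*x - 8)/(x^4 + 8*x^2 + 16)

Solve f'(x) = 0:
  f'(x) = 2*(2*x^2 + 5*x - 8)/(x^2 + 4)^2; the denominator is positive wherever f is defined, so f'(x) = 0 ⇔ 4*x^2 + 10*x - 16 = 0.
  Factor: 4*x^2 + 10*x - 16 = 2*(2*x^2 + 5*x - 8); 2*x^2 + 5*x - 8 = 0 has no rational roots; quadratic formula: x = (-5 ± √89)/4.
  ⇒ x = -sqrt(89)/4 - 5/4 ≈ -3.6085, -5/4 + sqrt(89)/4 ≈ 1.1085

f''(x) = 2*(-4*x^3 - 15*x^2 + 48*x + 20)/(x^6 + 12*x^4 + 48*x^2 + 64)
Second-derivative test at each critical point:
  f''(-3.6085) = -0.0651 < 0 → local maximum
  f''(1.1085) = 0.6901 > 0 → local minimum

Critical points: x = -sqrt(89)/4 - 5/4 ≈ -3.6085 (local maximum); x = -5/4 + sqrt(89)/4 ≈ 1.1085 (local minimum)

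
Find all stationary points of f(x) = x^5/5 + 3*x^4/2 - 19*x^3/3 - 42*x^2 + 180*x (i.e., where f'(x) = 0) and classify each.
f'(x) = x^4 + 6*x^3 - 19*x^2 - 84*x + 180

Solve f'(x) = 0:
  Factor: x^4 + 6*x^3 - 19*x^2 - 84*x + 180 = (x - 3)*(x - 2)*(x + 5)*(x + 6) = 0.
  ⇒ x = -6, -5, 2, 3

f''(x) = 4*x^3 + 18*x^2 - 38*x - 84
Second-derivative test at each critical point:
  f''(-6) = -72 < 0 → local maximum
  f''(-5) = 56 > 0 → local minimum
  f''(2) = -56 < 0 → local maximum
  f''(3) = 72 > 0 → local minimum

Critical points: x = -6 (local maximum); x = -5 (local minimum); x = 2 (local maximum); x = 3 (local minimum)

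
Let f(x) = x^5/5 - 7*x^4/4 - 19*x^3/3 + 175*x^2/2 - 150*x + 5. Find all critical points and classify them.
f'(x) = x^4 - 7*x^3 - 19*x^2 + 175*x - 150

Solve f'(x) = 0:
  Factor: x^4 - 7*x^3 - 19*x^2 + 175*x - 150 = (x - 6)*(x - 5)*(x - 1)*(x + 5) = 0.
  ⇒ x = -5, 1, 5, 6

f''(x) = 4*x^3 - 21*x^2 - 38*x + 175
Second-derivative test at each critical point:
  f''(-5) = -660 < 0 → local maximum
  f''(1) = 120 > 0 → local minimum
  f''(5) = -40 < 0 → local maximum
  f''(6) = 55 > 0 → local minimum

Critical points: x = -5 (local maximum); x = 1 (local minimum); x = 5 (local maximum); x = 6 (local minimum)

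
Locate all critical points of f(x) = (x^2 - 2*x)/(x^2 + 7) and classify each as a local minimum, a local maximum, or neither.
f'(x) = 2*(x^2 + 7*x - 7)/(x^4 + 14*x^2 + 49)

Solve f'(x) = 0:
  f'(x) = 2*(x^2 + 7*x - 7)/(x^2 + 7)^2; the denominator is positive wherever f is defined, so f'(x) = 0 ⇔ 2*x^2 + 14*x - 14 = 0.
  Factor: 2*x^2 + 14*x - 14 = 2*(x^2 + 7*x - 7); x^2 + 7*x - 7 = 0 has no rational roots; quadratic formula: x = (-7 ± √77)/2.
  ⇒ x = -sqrt(77)/2 - 7/2 ≈ -7.8875, -7/2 + sqrt(77)/2 ≈ 0.8875

f''(x) = 2*(-2*x^3 - 21*x^2 + 42*x + 49)/(x^6 + 21*x^4 + 147*x^2 + 343)
Second-derivative test at each critical point:
  f''(-7.8875) = -0.0037 < 0 → local maximum
  f''(0.8875) = 0.2894 > 0 → local minimum

Critical points: x = -sqrt(77)/2 - 7/2 ≈ -7.8875 (local maximum); x = -7/2 + sqrt(77)/2 ≈ 0.8875 (local minimum)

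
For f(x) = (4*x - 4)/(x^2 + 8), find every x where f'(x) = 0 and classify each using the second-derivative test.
f'(x) = 4*(x^2 - 2*x*(x - 1) + 8)/(x^2 + 8)^2

Solve f'(x) = 0:
  f'(x) = -4*(x - 4)*(x + 2)/(x^2 + 8)^2; the denominator is positive wherever f is defined, so f'(x) = 0 ⇔ -4*x^2 + 8*x + 32 = 0.
  Factor: -4*x^2 + 8*x + 32 = -4*(x - 4)*(x + 2) = 0.
  ⇒ x = -2, 4

f''(x) = 8*(4*x^2*(x - 1) + (1 - 3*x)*(x^2 + 8))/(x^2 + 8)^3
Second-derivative test at each critical point:
  f''(-2) = 1/6 > 0 → local minimum
  f''(4) = -1/24 < 0 → local maximum

Critical points: x = -2 (local minimum); x = 4 (local maximum)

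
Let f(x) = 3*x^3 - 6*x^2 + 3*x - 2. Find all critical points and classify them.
f'(x) = 9*x^2 - 12*x + 3

Solve f'(x) = 0:
  Factor: 9*x^2 - 12*x + 3 = 3*(x - 1)*(3*x - 1) = 0.
  ⇒ x = 1/3, 1

f''(x) = 18*x - 12
Second-derivative test at each critical point:
  f''(1/3) = -6 < 0 → local maximum
  f''(1) = 6 > 0 → local minimum

Critical points: x = 1/3 (local maximum); x = 1 (local minimum)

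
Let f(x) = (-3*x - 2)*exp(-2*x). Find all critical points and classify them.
f'(x) = (6*x + 1)*exp(-2*x)

Solve f'(x) = 0:
  f'(x) = (6*x + 1)·exp(-2*x) and exp(-2*x) > 0 for every x, so f'(x) = 0 ⇔ 6*x + 1 = 0.
  6*x + 1 = 0.
  ⇒ x = -1/6

f''(x) = 4*(1 - 3*x)*exp(-2*x)
Second-derivative test at each critical point:
  f''(-1/6) = 8.3737 > 0 → local minimum

Critical points: x = -1/6 (local minimum)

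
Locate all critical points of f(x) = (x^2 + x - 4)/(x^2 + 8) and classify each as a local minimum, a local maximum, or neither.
f'(x) = (-x^2 + 24*x + 8)/(x^4 + 16*x^2 + 64)

Solve f'(x) = 0:
  f'(x) = -(x^2 - 24*x - 8)/(x^2 + 8)^2; the denominator is positive wherever f is defined, so f'(x) = 0 ⇔ -x^2 + 24*x + 8 = 0.
  x^2 - 24*x - 8 = 0 has no rational roots; quadratic formula: x = (24 ± √608)/2.
  ⇒ x = 12 - 2*sqrt(38) ≈ -0.3288, 12 + 2*sqrt(38) ≈ 24.3288

f''(x) = 2*(x^3 - 36*x^2 - 24*x + 96)/(x^6 + 24*x^4 + 192*x^2 + 512)
Second-derivative test at each critical point:
  f''(-0.3288) = 0.3751 > 0 → local minimum
  f''(24.3288) = -6.852e-05 < 0 → local maximum

Critical points: x = 12 - 2*sqrt(38) ≈ -0.3288 (local minimum); x = 12 + 2*sqrt(38) ≈ 24.3288 (local maximum)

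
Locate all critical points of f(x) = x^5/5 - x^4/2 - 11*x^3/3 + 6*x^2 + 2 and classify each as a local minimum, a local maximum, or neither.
f'(x) = x*(x^3 - 2*x^2 - 11*x + 12)

Solve f'(x) = 0:
  Factor: x^4 - 2*x^3 - 11*x^2 + 12*x = x*(x - 4)*(x - 1)*(x + 3) = 0.
  ⇒ x = -3, 0, 1, 4

f''(x) = 4*x^3 - 6*x^2 - 22*x + 12
Second-derivative test at each critical point:
  f''(-3) = -84 < 0 → local maximum
  f''(0) = 12 > 0 → local minimum
  f''(1) = -12 < 0 → local maximum
  f''(4) = 84 > 0 → local minimum

Critical points: x = -3 (local maximum); x = 0 (local minimum); x = 1 (local maximum); x = 4 (local minimum)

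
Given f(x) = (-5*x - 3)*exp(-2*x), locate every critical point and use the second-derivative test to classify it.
f'(x) = (10*x + 1)*exp(-2*x)

Solve f'(x) = 0:
  f'(x) = (10*x + 1)·exp(-2*x) and exp(-2*x) > 0 for every x, so f'(x) = 0 ⇔ 10*x + 1 = 0.
  10*x + 1 = 0.
  ⇒ x = -1/10

f''(x) = 4*(2 - 5*x)*exp(-2*x)
Second-derivative test at each critical point:
  f''(-1/10) = 12.2140 > 0 → local minimum

Critical points: x = -1/10 (local minimum)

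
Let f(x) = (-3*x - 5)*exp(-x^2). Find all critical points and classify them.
f'(x) = (2*x*(3*x + 5) - 3)*exp(-x^2)

Solve f'(x) = 0:
  f'(x) = (6*x^2 + 10*x - 3)·exp(-x^2) and exp(-x^2) > 0 for every x, so f'(x) = 0 ⇔ 6*x^2 + 10*x - 3 = 0.
  6*x^2 + 10*x - 3 = 0 has no rational roots; quadratic formula: x = (-10 ± √172)/12.
  ⇒ x = -sqrt(43)/6 - 5/6 ≈ -1.9262, -5/6 + sqrt(43)/6 ≈ 0.2596

f''(x) = 2*(-6*x^3 - 10*x^2 + 9*x + 5)*exp(-x^2)
Second-derivative test at each critical point:
  f''(-1.9262) = -0.3209 < 0 → local maximum
  f''(0.2596) = 12.2603 > 0 → local minimum

Critical points: x = -sqrt(43)/6 - 5/6 ≈ -1.9262 (local maximum); x = -5/6 + sqrt(43)/6 ≈ 0.2596 (local minimum)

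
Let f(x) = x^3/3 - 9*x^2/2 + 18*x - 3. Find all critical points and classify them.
f'(x) = x^2 - 9*x + 18

Solve f'(x) = 0:
  Factor: x^2 - 9*x + 18 = (x - 6)*(x - 3) = 0.
  ⇒ x = 3, 6

f''(x) = 2*x - 9
Second-derivative test at each critical point:
  f''(3) = -3 < 0 → local maximum
  f''(6) = 3 > 0 → local minimum

Critical points: x = 3 (local maximum); x = 6 (local minimum)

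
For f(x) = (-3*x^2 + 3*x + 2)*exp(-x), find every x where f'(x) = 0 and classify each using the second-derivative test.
f'(x) = (3*x^2 - 9*x + 1)*exp(-x)

Solve f'(x) = 0:
  f'(x) = (3*x^2 - 9*x + 1)·exp(-x) and exp(-x) > 0 for every x, so f'(x) = 0 ⇔ 3*x^2 - 9*x + 1 = 0.
  3*x^2 - 9*x + 1 = 0 has no rational roots; quadratic formula: x = (9 ± √69)/6.
  ⇒ x = 3/2 - sqrt(69)/6 ≈ 0.1156, sqrt(69)/6 + 3/2 ≈ 2.8844

f''(x) = (-3*x^2 + 15*x - 10)*exp(-x)
Second-derivative test at each critical point:
  f''(0.1156) = -7.4001 < 0 → local maximum
  f''(2.8844) = 0.4642 > 0 → local minimum

Critical points: x = 3/2 - sqrt(69)/6 ≈ 0.1156 (local maximum); x = sqrt(69)/6 + 3/2 ≈ 2.8844 (local minimum)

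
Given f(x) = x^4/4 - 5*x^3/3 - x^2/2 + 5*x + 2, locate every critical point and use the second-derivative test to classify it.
f'(x) = x^3 - 5*x^2 - x + 5

Solve f'(x) = 0:
  Factor: x^3 - 5*x^2 - x + 5 = (x - 5)*(x - 1)*(x + 1) = 0.
  ⇒ x = -1, 1, 5

f''(x) = 3*x^2 - 10*x - 1
Second-derivative test at each critical point:
  f''(-1) = 12 > 0 → local minimum
  f''(1) = -8 < 0 → local maximum
  f''(5) = 24 > 0 → local minimum

Critical points: x = -1 (local minimum); x = 1 (local maximum); x = 5 (local minimum)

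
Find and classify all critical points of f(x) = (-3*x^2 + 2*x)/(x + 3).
f'(x) = 3*(-x^2 - 6*x + 2)/(x^2 + 6*x + 9)

Solve f'(x) = 0:
  f'(x) = -3*(x^2 + 6*x - 2)/(x + 3)^2; the denominator is positive wherever f is defined, so f'(x) = 0 ⇔ -3*x^2 - 18*x + 6 = 0.
  Factor: -3*x^2 - 18*x + 6 = -3*(x^2 + 6*x - 2); x^2 + 6*x - 2 = 0 has no rational roots; quadratic formula: x = (-6 ± √44)/2.
  ⇒ x = -sqrt(11) - 3 ≈ -6.3166, -3 + sqrt(11) ≈ 0.3166

f''(x) = -66/(x^3 + 9*x^2 + 27*x + 27)
Second-derivative test at each critical point:
  f''(-6.3166) = 1.8091 > 0 → local minimum
  f''(0.3166) = -1.8091 < 0 → local maximum

Critical points: x = -sqrt(11) - 3 ≈ -6.3166 (local minimum); x = -3 + sqrt(11) ≈ 0.3166 (local maximum)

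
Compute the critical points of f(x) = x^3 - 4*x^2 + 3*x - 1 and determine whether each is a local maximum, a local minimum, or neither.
f'(x) = 3*x^2 - 8*x + 3

Solve f'(x) = 0:
  3*x^2 - 8*x + 3 = 0 has no rational roots; quadratic formula: x = (8 ± √28)/6.
  ⇒ x = 4/3 - sqrt(7)/3 ≈ 0.4514, sqrt(7)/3 + 4/3 ≈ 2.2153

f''(x) = 6*x - 8
Second-derivative test at each critical point:
  f''(0.4514) = -5.2915 < 0 → local maximum
  f''(2.2153) = 5.2915 > 0 → local minimum

Critical points: x = 4/3 - sqrt(7)/3 ≈ 0.4514 (local maximum); x = sqrt(7)/3 + 4/3 ≈ 2.2153 (local minimum)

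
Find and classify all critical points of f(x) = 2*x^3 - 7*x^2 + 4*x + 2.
f'(x) = 6*x^2 - 14*x + 4

Solve f'(x) = 0:
  Factor: 6*x^2 - 14*x + 4 = 2*(x - 2)*(3*x - 1) = 0.
  ⇒ x = 1/3, 2

f''(x) = 12*x - 14
Second-derivative test at each critical point:
  f''(1/3) = -10 < 0 → local maximum
  f''(2) = 10 > 0 → local minimum

Critical points: x = 1/3 (local maximum); x = 2 (local minimum)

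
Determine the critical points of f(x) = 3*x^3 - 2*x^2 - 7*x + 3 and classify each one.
f'(x) = 9*x^2 - 4*x - 7

Solve f'(x) = 0:
  9*x^2 - 4*x - 7 = 0 has no rational roots; quadratic formula: x = (4 ± √268)/18.
  ⇒ x = 2/9 - sqrt(67)/9 ≈ -0.6873, 2/9 + sqrt(67)/9 ≈ 1.1317

f''(x) = 18*x - 4
Second-derivative test at each critical point:
  f''(-0.6873) = -16.3707 < 0 → local maximum
  f''(1.1317) = 16.3707 > 0 → local minimum

Critical points: x = 2/9 - sqrt(67)/9 ≈ -0.6873 (local maximum); x = 2/9 + sqrt(67)/9 ≈ 1.1317 (local minimum)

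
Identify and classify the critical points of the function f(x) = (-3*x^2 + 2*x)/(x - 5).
f'(x) = (-3*x^2 + 30*x - 10)/(x^2 - 10*x + 25)

Solve f'(x) = 0:
  f'(x) = -(3*x^2 - 30*x + 10)/(x - 5)^2; the denominator is positive wherever f is defined, so f'(x) = 0 ⇔ -3*x^2 + 30*x - 10 = 0.
  3*x^2 - 30*x + 10 = 0 has no rational roots; quadratic formula: x = (30 ± √780)/6.
  ⇒ x = 5 - sqrt(195)/3 ≈ 0.3453, sqrt(195)/3 + 5 ≈ 9.6547

f''(x) = -130/(x^3 - 15*x^2 + 75*x - 125)
Second-derivative test at each critical point:
  f''(0.3453) = 1.2890 > 0 → local minimum
  f''(9.6547) = -1.2890 < 0 → local maximum

Critical points: x = 5 - sqrt(195)/3 ≈ 0.3453 (local minimum); x = sqrt(195)/3 + 5 ≈ 9.6547 (local maximum)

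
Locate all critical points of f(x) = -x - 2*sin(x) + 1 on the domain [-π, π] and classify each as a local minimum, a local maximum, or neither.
f'(x) = -2*cos(x) - 1

Solve f'(x) = 0 on [-π, π]:
  f'(x) = 0 ⇔ cos(x) = -1/2, i.e. x = ±arccos(-1/2) + 2nπ; keep the solutions lying in [-π, π].
  ⇒ x = -2*pi/3 ≈ -2.0944, 2*pi/3 ≈ 2.0944

f''(x) = 2*sin(x)
Second-derivative test at each critical point:
  f''(-2.0944) = -1.7321 < 0 → local maximum
  f''(2.0944) = 1.7321 > 0 → local minimum

Critical points: x = -2*pi/3 ≈ -2.0944 (local maximum); x = 2*pi/3 ≈ 2.0944 (local minimum)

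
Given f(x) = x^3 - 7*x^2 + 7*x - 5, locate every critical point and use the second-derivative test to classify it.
f'(x) = 3*x^2 - 14*x + 7

Solve f'(x) = 0:
  3*x^2 - 14*x + 7 = 0 has no rational roots; quadratic formula: x = (14 ± √112)/6.
  ⇒ x = 7/3 - 2*sqrt(7)/3 ≈ 0.5695, 2*sqrt(7)/3 + 7/3 ≈ 4.0972

f''(x) = 6*x - 14
Second-derivative test at each critical point:
  f''(0.5695) = -10.5830 < 0 → local maximum
  f''(4.0972) = 10.5830 > 0 → local minimum

Critical points: x = 7/3 - 2*sqrt(7)/3 ≈ 0.5695 (local maximum); x = 2*sqrt(7)/3 + 7/3 ≈ 4.0972 (local minimum)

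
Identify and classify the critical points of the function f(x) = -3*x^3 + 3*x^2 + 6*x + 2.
f'(x) = -9*x^2 + 6*x + 6

Solve f'(x) = 0:
  Factor: -9*x^2 + 6*x + 6 = -3*(3*x^2 - 2*x - 2); 3*x^2 - 2*x - 2 = 0 has no rational roots; quadratic formula: x = (2 ± √28)/6.
  ⇒ x = 1/3 - sqrt(7)/3 ≈ -0.5486, 1/3 + sqrt(7)/3 ≈ 1.2153

f''(x) = 6 - 18*x
Second-derivative test at each critical point:
  f''(-0.5486) = 15.8745 > 0 → local minimum
  f''(1.2153) = -15.8745 < 0 → local maximum

Critical points: x = 1/3 - sqrt(7)/3 ≈ -0.5486 (local minimum); x = 1/3 + sqrt(7)/3 ≈ 1.2153 (local maximum)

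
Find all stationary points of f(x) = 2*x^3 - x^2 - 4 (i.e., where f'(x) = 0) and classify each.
f'(x) = 2*x*(3*x - 1)

Solve f'(x) = 0:
  Factor: 6*x^2 - 2*x = 2*x*(3*x - 1) = 0.
  ⇒ x = 0, 1/3

f''(x) = 12*x - 2
Second-derivative test at each critical point:
  f''(0) = -2 < 0 → local maximum
  f''(1/3) = 2 > 0 → local minimum

Critical points: x = 0 (local maximum); x = 1/3 (local minimum)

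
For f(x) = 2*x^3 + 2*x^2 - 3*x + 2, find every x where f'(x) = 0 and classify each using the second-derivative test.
f'(x) = 6*x^2 + 4*x - 3

Solve f'(x) = 0:
  6*x^2 + 4*x - 3 = 0 has no rational roots; quadratic formula: x = (-4 ± √88)/12.
  ⇒ x = -sqrt(22)/6 - 1/3 ≈ -1.1151, -1/3 + sqrt(22)/6 ≈ 0.4484

f''(x) = 12*x + 4
Second-derivative test at each critical point:
  f''(-1.1151) = -9.3808 < 0 → local maximum
  f''(0.4484) = 9.3808 > 0 → local minimum

Critical points: x = -sqrt(22)/6 - 1/3 ≈ -1.1151 (local maximum); x = -1/3 + sqrt(22)/6 ≈ 0.4484 (local minimum)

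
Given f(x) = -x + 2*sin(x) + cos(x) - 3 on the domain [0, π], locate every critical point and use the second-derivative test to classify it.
f'(x) = -sin(x) + 2*cos(x) - 1

Solve f'(x) = 0 on [0, π]:
  f'(x) = 0 ⇔ -sin(x) + 2*cos(x) = 1. Write the left side as R·cos(x + φ) with R = √(2² + 1²) = sqrt(5), cos φ = 2*sqrt(5)/5, sin φ = sqrt(5)/5; then cos(x + φ) = sqrt(5)/5. Solve for x and keep the solutions lying in [0, π].
  ⇒ x = atan(3/4) ≈ 0.6435

f''(x) = -2*sin(x) - cos(x)
Second-derivative test at each critical point:
  f''(0.6435) = -2 < 0 → local maximum

Critical points: x = atan(3/4) ≈ 0.6435 (local maximum)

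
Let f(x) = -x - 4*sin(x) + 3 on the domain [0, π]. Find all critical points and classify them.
f'(x) = -4*cos(x) - 1

Solve f'(x) = 0 on [0, π]:
  f'(x) = 0 ⇔ cos(x) = -1/4, i.e. x = ±arccos(-1/4) + 2nπ; keep the solutions lying in [0, π].
  ⇒ x = acos(-1/4) ≈ 1.8235

f''(x) = 4*sin(x)
Second-derivative test at each critical point:
  f''(1.8235) = 3.8730 > 0 → local minimum

Critical points: x = acos(-1/4) ≈ 1.8235 (local minimum)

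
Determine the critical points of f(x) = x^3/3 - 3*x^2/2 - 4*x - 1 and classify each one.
f'(x) = x^2 - 3*x - 4

Solve f'(x) = 0:
  Factor: x^2 - 3*x - 4 = (x - 4)*(x + 1) = 0.
  ⇒ x = -1, 4

f''(x) = 2*x - 3
Second-derivative test at each critical point:
  f''(-1) = -5 < 0 → local maximum
  f''(4) = 5 > 0 → local minimum

Critical points: x = -1 (local maximum); x = 4 (local minimum)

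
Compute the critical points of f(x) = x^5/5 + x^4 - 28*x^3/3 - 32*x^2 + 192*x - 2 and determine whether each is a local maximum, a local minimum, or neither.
f'(x) = x^4 + 4*x^3 - 28*x^2 - 64*x + 192

Solve f'(x) = 0:
  Factor: x^4 + 4*x^3 - 28*x^2 - 64*x + 192 = (x - 4)*(x - 2)*(x + 4)*(x + 6) = 0.
  ⇒ x = -6, -4, 2, 4

f''(x) = 4*x^3 + 12*x^2 - 56*x - 64
Second-derivative test at each critical point:
  f''(-6) = -160 < 0 → local maximum
  f''(-4) = 96 > 0 → local minimum
  f''(2) = -96 < 0 → local maximum
  f''(4) = 160 > 0 → local minimum

Critical points: x = -6 (local maximum); x = -4 (local minimum); x = 2 (local maximum); x = 4 (local minimum)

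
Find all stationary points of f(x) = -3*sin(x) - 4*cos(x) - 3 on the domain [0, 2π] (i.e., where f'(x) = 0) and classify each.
f'(x) = 4*sin(x) - 3*cos(x)

Solve f'(x) = 0 on [0, 2π]:
  f'(x) = 0 ⇔ -3*cos(x) = -4*sin(x) ⇔ tan(x) = 3/4, i.e. x = arctan(3/4) + nπ; keep the solutions lying in [0, 2π].
  ⇒ x = atan(3/4) ≈ 0.6435, atan(3/4) + pi ≈ 3.7851

f''(x) = 3*sin(x) + 4*cos(x)
Second-derivative test at each critical point:
  f''(0.6435) = 5 > 0 → local minimum
  f''(3.7851) = -5 < 0 → local maximum

Critical points: x = atan(3/4) ≈ 0.6435 (local minimum); x = atan(3/4) + pi ≈ 3.7851 (local maximum)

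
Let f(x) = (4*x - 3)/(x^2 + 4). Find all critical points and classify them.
f'(x) = 2*(-2*x^2 + 3*x + 8)/(x^4 + 8*x^2 + 16)

Solve f'(x) = 0:
  f'(x) = -2*(2*x^2 - 3*x - 8)/(x^2 + 4)^2; the denominator is positive wherever f is defined, so f'(x) = 0 ⇔ -4*x^2 + 6*x + 16 = 0.
  Factor: -4*x^2 + 6*x + 16 = -2*(2*x^2 - 3*x - 8); 2*x^2 - 3*x - 8 = 0 has no rational roots; quadratic formula: x = (3 ± √73)/4.
  ⇒ x = 3/4 - sqrt(73)/4 ≈ -1.3860, 3/4 + sqrt(73)/4 ≈ 2.8860

f''(x) = 2*(4*x^2*(4*x - 3) + 3*(1 - 4*x)*(x^2 + 4))/(x^2 + 4)^3
Second-derivative test at each critical point:
  f''(-1.3860) = 0.4874 > 0 → local minimum
  f''(2.8860) = -0.1124 < 0 → local maximum

Critical points: x = 3/4 - sqrt(73)/4 ≈ -1.3860 (local minimum); x = 3/4 + sqrt(73)/4 ≈ 2.8860 (local maximum)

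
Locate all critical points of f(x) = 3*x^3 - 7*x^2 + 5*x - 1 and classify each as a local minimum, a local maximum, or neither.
f'(x) = 9*x^2 - 14*x + 5

Solve f'(x) = 0:
  Factor: 9*x^2 - 14*x + 5 = (x - 1)*(9*x - 5) = 0.
  ⇒ x = 5/9, 1

f''(x) = 18*x - 14
Second-derivative test at each critical point:
  f''(5/9) = -4 < 0 → local maximum
  f''(1) = 4 > 0 → local minimum

Critical points: x = 5/9 (local maximum); x = 1 (local minimum)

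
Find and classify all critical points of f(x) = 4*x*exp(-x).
f'(x) = 4*(1 - x)*exp(-x)

Solve f'(x) = 0:
  f'(x) = (4 - 4*x)·exp(-x) and exp(-x) > 0 for every x, so f'(x) = 0 ⇔ 4 - 4*x = 0.
  Factor: 4 - 4*x = -4*(x - 1) = 0.
  ⇒ x = 1

f''(x) = 4*(x - 2)*exp(-x)
Second-derivative test at each critical point:
  f''(1) = -1.4715 < 0 → local maximum

Critical points: x = 1 (local maximum)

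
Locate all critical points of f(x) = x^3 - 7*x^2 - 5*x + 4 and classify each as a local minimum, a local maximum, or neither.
f'(x) = 3*x^2 - 14*x - 5

Solve f'(x) = 0:
  Factor: 3*x^2 - 14*x - 5 = (x - 5)*(3*x + 1) = 0.
  ⇒ x = -1/3, 5

f''(x) = 6*x - 14
Second-derivative test at each critical point:
  f''(-1/3) = -16 < 0 → local maximum
  f''(5) = 16 > 0 → local minimum

Critical points: x = -1/3 (local maximum); x = 5 (local minimum)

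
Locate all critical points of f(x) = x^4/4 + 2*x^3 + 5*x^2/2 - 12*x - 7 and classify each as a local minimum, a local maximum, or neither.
f'(x) = x^3 + 6*x^2 + 5*x - 12

Solve f'(x) = 0:
  Factor: x^3 + 6*x^2 + 5*x - 12 = (x - 1)*(x + 3)*(x + 4) = 0.
  ⇒ x = -4, -3, 1

f''(x) = 3*x^2 + 12*x + 5
Second-derivative test at each critical point:
  f''(-4) = 5 > 0 → local minimum
  f''(-3) = -4 < 0 → local maximum
  f''(1) = 20 > 0 → local minimum

Critical points: x = -4 (local minimum); x = -3 (local maximum); x = 1 (local minimum)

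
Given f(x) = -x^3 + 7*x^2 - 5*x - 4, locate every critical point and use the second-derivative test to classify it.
f'(x) = -3*x^2 + 14*x - 5

Solve f'(x) = 0:
  3*x^2 - 14*x + 5 = 0 has no rational roots; quadratic formula: x = (14 ± √136)/6.
  ⇒ x = 7/3 - sqrt(34)/3 ≈ 0.3897, sqrt(34)/3 + 7/3 ≈ 4.2770

f''(x) = 14 - 6*x
Second-derivative test at each critical point:
  f''(0.3897) = 11.6619 > 0 → local minimum
  f''(4.2770) = -11.6619 < 0 → local maximum

Critical points: x = 7/3 - sqrt(34)/3 ≈ 0.3897 (local minimum); x = sqrt(34)/3 + 7/3 ≈ 4.2770 (local maximum)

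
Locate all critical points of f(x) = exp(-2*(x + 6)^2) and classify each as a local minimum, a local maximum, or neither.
f'(x) = 4*(-x - 6)*exp(-2*(x + 6)^2)

Solve f'(x) = 0:
  f'(x) = (-4*x - 24)·exp(-2*(x + 6)^2) and exp(-2*(x + 6)^2) > 0 for every x, so f'(x) = 0 ⇔ -4*x - 24 = 0.
  Factor: -4*x - 24 = -4*(x + 6) = 0.
  ⇒ x = -6

f''(x) = 4*(4*(x + 6)^2 - 1)*exp(-2*(x + 6)^2)
Second-derivative test at each critical point:
  f''(-6) = -4 < 0 → local maximum

Critical points: x = -6 (local maximum)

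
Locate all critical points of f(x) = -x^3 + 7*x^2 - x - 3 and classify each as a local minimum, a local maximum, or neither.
f'(x) = -3*x^2 + 14*x - 1

Solve f'(x) = 0:
  3*x^2 - 14*x + 1 = 0 has no rational roots; quadratic formula: x = (14 ± √184)/6.
  ⇒ x = 7/3 - sqrt(46)/3 ≈ 0.0726, sqrt(46)/3 + 7/3 ≈ 4.5941

f''(x) = 14 - 6*x
Second-derivative test at each critical point:
  f''(0.0726) = 13.5647 > 0 → local minimum
  f''(4.5941) = -13.5647 < 0 → local maximum

Critical points: x = 7/3 - sqrt(46)/3 ≈ 0.0726 (local minimum); x = sqrt(46)/3 + 7/3 ≈ 4.5941 (local maximum)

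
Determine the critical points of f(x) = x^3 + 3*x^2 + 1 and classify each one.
f'(x) = 3*x*(x + 2)

Solve f'(x) = 0:
  Factor: 3*x^2 + 6*x = 3*x*(x + 2) = 0.
  ⇒ x = -2, 0

f''(x) = 6*x + 6
Second-derivative test at each critical point:
  f''(-2) = -6 < 0 → local maximum
  f''(0) = 6 > 0 → local minimum

Critical points: x = -2 (local maximum); x = 0 (local minimum)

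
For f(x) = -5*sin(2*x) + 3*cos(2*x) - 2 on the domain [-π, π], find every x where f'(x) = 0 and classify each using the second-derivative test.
f'(x) = -6*sin(2*x) - 10*cos(2*x)

Solve f'(x) = 0 on [-π, π]:
  f'(x) = 0 ⇔ -5*cos(2*x) = 3*sin(2*x) ⇔ tan(2*x) = -5/3, i.e. 2*x = arctan(-5/3) + nπ; keep the solutions lying in [-π, π].
  ⇒ x = -pi/2 - atan(5/3)/2 ≈ -2.0860, -atan(5/3)/2 ≈ -0.5152, -atan(5/3)/2 + pi/2 ≈ 1.0556, pi - atan(5/3)/2 ≈ 2.6264

f''(x) = 20*sin(2*x) - 12*cos(2*x)
Second-derivative test at each critical point:
  f''(-2.0860) = 23.3238 > 0 → local minimum
  f''(-0.5152) = -23.3238 < 0 → local maximum
  f''(1.0556) = 23.3238 > 0 → local minimum
  f''(2.6264) = -23.3238 < 0 → local maximum

Critical points: x = -pi/2 - atan(5/3)/2 ≈ -2.0860 (local minimum); x = -atan(5/3)/2 ≈ -0.5152 (local maximum); x = -atan(5/3)/2 + pi/2 ≈ 1.0556 (local minimum); x = pi - atan(5/3)/2 ≈ 2.6264 (local maximum)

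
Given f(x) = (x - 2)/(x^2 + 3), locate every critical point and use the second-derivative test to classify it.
f'(x) = (x^2 - 2*x*(x - 2) + 3)/(x^2 + 3)^2

Solve f'(x) = 0:
  f'(x) = -(x^2 - 4*x - 3)/(x^2 + 3)^2; the denominator is positive wherever f is defined, so f'(x) = 0 ⇔ -x^2 + 4*x + 3 = 0.
  x^2 - 4*x - 3 = 0 has no rational roots; quadratic formula: x = (4 ± √28)/2.
  ⇒ x = 2 - sqrt(7) ≈ -0.6458, 2 + sqrt(7) ≈ 4.6458

f''(x) = 2*(4*x^2*(x - 2) + (2 - 3*x)*(x^2 + 3))/(x^2 + 3)^3
Second-derivative test at each critical point:
  f''(-0.6458) = 0.4532 > 0 → local minimum
  f''(4.6458) = -0.0088 < 0 → local maximum

Critical points: x = 2 - sqrt(7) ≈ -0.6458 (local minimum); x = 2 + sqrt(7) ≈ 4.6458 (local maximum)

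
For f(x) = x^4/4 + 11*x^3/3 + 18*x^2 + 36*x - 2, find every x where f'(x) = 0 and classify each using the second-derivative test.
f'(x) = x^3 + 11*x^2 + 36*x + 36

Solve f'(x) = 0:
  Factor: x^3 + 11*x^2 + 36*x + 36 = (x + 2)*(x + 3)*(x + 6) = 0.
  ⇒ x = -6, -3, -2

f''(x) = 3*x^2 + 22*x + 36
Second-derivative test at each critical point:
  f''(-6) = 12 > 0 → local minimum
  f''(-3) = -3 < 0 → local maximum
  f''(-2) = 4 > 0 → local minimum

Critical points: x = -6 (local minimum); x = -3 (local maximum); x = -2 (local minimum)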